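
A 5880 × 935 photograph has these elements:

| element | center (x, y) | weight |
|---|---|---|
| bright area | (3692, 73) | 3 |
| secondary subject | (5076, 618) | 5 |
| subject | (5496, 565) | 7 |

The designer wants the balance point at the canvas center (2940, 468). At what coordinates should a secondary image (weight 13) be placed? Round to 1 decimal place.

(568.6, 449.2)

After adding the secondary image, total weight = 3 + 5 + 7 + 13 = 28.
Along x: (74928 + 13·x) / 28 = 2940 (existing moment 3·3692 + 5·5076 + 7·5496 = 74928) ⇒ x = (82320 − 74928) / 13 ≈ 568.62.
Along y: (7264 + 13·y) / 28 = 468 (existing moment 3·73 + 5·618 + 7·565 = 7264) ⇒ y = (13104 − 7264) / 13 ≈ 449.23.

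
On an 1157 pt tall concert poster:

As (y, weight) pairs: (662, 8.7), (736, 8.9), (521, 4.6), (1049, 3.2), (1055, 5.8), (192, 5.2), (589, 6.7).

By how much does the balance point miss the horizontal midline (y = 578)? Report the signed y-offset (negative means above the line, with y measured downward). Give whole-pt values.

≈ 98 pt

Weights sum to 8.7 + 8.9 + 4.6 + 3.2 + 5.8 + 5.2 + 6.7 = 43.1.
Σw·y = 29126.9; ȳ = 29126.9/43.1 ≈ 675.80.
Difference: 675.80 − 578 ≈ 97.80.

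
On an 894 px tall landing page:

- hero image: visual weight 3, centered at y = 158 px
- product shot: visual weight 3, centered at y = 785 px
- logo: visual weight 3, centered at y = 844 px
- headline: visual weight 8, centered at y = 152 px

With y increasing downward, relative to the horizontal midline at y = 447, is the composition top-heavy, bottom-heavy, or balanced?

Weights sum to 3 + 3 + 3 + 8 = 17.
y-moment: 3·158 + 3·785 + 3·844 + 8·152 = 6577; centroid 6577/17 ≈ 386.88.
Since 386.9 is above (smaller y than) 447, the composition reads top-heavy.

top-heavy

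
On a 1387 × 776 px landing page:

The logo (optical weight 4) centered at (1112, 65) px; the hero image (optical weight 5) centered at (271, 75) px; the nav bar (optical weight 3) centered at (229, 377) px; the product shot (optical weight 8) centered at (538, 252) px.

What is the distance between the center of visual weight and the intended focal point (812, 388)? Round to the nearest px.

≈ 337 px

Total weight = 4 + 5 + 3 + 8 = 20.
x: (4·1112 + 5·271 + 3·229 + 8·538) / 20 = 10794 / 20 ≈ 539.70
y: (4·65 + 5·75 + 3·377 + 8·252) / 20 = 3782 / 20 ≈ 189.10
Relative to (812, 388): Δ = (-272.30, -198.90); |Δ| = √(-272.30² + -198.90²) ≈ 337.21.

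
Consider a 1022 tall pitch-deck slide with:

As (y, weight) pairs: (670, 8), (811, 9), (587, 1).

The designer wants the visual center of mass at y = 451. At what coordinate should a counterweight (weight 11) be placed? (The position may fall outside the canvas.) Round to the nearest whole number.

New total weight: (8 + 9 + 1) + 11 = 29.
y: need Σw·y = 29·451 = 13079. Existing = 8·670 + 9·811 + 1·587 = 13246. Remainder -167 / 11 ≈ -15.18.

y ≈ -15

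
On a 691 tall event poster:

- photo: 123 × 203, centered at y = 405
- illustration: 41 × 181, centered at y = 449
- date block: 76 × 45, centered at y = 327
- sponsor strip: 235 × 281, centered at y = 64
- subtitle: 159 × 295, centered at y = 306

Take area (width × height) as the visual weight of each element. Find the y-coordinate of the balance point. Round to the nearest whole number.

y ≈ 223

Areas: photo 123·203 = 24969, illustration 41·181 = 7421, date block 76·45 = 3420, sponsor strip 235·281 = 66035, subtitle 159·295 = 46905. Total weight = 148750.
y: (24969·405 + 7421·449 + 3420·327 + 66035·64 + 46905·306) / 148750 = 33141984 / 148750 ≈ 222.80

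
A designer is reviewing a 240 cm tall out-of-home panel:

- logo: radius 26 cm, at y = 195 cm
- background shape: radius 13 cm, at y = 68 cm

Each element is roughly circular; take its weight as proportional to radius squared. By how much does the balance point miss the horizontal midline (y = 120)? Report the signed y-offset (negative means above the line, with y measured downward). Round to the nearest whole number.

≈ 50 cm

Weights ∝ r²: logo 26² = 676, background shape 13² = 169; Σw = 845.
Σw·y = 676·195 + 169·68 = 143312, so ȳ = 143312/845 ≈ 169.60.
Offset from y = 120: 169.60 − 120 ≈ 49.60.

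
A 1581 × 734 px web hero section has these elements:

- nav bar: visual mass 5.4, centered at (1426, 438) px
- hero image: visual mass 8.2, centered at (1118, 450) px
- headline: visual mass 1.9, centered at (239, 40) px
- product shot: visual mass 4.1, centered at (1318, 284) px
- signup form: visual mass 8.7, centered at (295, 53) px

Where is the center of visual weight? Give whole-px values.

Total weight = 5.4 + 8.2 + 1.9 + 4.1 + 8.7 = 28.3.
x: (5.4·1426 + 8.2·1118 + 1.9·239 + 4.1·1318 + 8.7·295) / 28.3 = 25292.4 / 28.3 ≈ 893.72
y: (5.4·438 + 8.2·450 + 1.9·40 + 4.1·284 + 8.7·53) / 28.3 = 7756.7 / 28.3 ≈ 274.09

(894, 274)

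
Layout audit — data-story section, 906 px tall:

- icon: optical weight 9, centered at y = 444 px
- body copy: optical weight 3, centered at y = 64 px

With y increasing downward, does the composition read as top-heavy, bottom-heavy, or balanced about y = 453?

top-heavy

Weights sum to 9 + 3 = 12.
Σw·y = 9·444 + 3·64 = 4188, so ȳ = 4188/12 ≈ 349.00.
349.0 lies above (smaller y than) the midline 453, so the layout is top-heavy.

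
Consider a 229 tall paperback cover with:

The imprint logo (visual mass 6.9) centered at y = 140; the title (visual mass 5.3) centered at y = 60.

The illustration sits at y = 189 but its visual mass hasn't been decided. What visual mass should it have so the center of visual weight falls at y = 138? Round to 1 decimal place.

w ≈ 7.8

Known weights sum to 6.9 + 5.3 = 12.2; their moment is 6.9·140 + 5.3·60 = 1284.0.
For the centroid to hit 138: (1284.0 + w·189) / (12.2 + w) = 138.
So w = (138·12.2 − 1284.0)/(189 − 138) = 399.6/51 ≈ 7.84.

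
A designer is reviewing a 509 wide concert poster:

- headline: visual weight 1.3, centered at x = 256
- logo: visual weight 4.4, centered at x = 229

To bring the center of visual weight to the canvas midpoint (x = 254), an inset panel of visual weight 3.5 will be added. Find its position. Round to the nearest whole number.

x ≈ 285

With the inset panel, Σw becomes 1.3 + 4.4 + 3.5 = 9.2.
x: target moment 9.2×254 = 2336.8; current 1.3·256 + 4.4·229 = 1340.4; the inset panel supplies 996.4, so x = 996.4/3.5 ≈ 284.69.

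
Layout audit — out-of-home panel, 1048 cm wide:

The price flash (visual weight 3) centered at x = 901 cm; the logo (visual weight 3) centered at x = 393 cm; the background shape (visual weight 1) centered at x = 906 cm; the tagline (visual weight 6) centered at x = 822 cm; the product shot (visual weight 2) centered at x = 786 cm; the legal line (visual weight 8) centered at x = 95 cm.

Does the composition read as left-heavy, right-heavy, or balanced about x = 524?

Weights sum to 3 + 3 + 1 + 6 + 2 + 8 = 23.
x-moment: 3·901 + 3·393 + 1·906 + 6·822 + 2·786 + 8·95 = 12052; centroid 12052/23 ≈ 524.00.
That equals the midline 524 — balanced.

balanced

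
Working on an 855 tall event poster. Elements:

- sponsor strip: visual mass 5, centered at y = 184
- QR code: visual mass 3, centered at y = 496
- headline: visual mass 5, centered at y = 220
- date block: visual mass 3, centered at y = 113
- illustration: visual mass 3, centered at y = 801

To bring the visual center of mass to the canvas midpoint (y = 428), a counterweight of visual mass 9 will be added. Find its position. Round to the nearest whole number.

New total weight: (5 + 3 + 5 + 3 + 3) + 9 = 28.
y: target moment 28×428 = 11984; current 5·184 + 3·496 + 5·220 + 3·113 + 3·801 = 6250; the counterweight supplies 5734, so y = 5734/9 ≈ 637.11.

y ≈ 637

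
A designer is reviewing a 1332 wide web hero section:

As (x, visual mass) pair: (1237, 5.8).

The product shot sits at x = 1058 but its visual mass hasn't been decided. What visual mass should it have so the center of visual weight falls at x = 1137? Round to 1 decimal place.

The single fixed element contributes weight 5.8, moment 5.8·1237 = 7174.6.
For the centroid to hit 1137: (7174.6 + w·1058) / (5.8 + w) = 1137.
Rearranging, w·(1058 − 1137) = 1137·5.8 − 7174.6 = -580.0, so w ≈ -580.0/-79 = 7.34.

w ≈ 7.3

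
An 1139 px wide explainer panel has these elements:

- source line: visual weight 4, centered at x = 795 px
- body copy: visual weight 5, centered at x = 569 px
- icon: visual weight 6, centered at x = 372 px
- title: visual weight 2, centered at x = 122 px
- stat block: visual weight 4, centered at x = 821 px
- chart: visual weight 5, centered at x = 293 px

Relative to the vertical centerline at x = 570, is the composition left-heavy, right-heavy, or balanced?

left-heavy

Total weight = 4 + 5 + 6 + 2 + 4 + 5 = 26.
Σw·x = 4·795 + 5·569 + 6·372 + 2·122 + 4·821 + 5·293 = 13250, so x̄ = 13250/26 ≈ 509.62.
Since 509.6 is left of 570, the composition reads left-heavy.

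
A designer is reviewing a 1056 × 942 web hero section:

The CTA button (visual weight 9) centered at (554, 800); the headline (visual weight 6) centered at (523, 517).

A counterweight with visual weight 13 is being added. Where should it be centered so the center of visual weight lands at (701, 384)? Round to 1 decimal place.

With the counterweight, Σw becomes 9 + 6 + 13 = 28.
Along x: (8124 + 13·x) / 28 = 701 (existing moment 9·554 + 6·523 = 8124) ⇒ x = (19628 − 8124) / 13 ≈ 884.92.
Along y: (10302 + 13·y) / 28 = 384 (existing moment 9·800 + 6·517 = 10302) ⇒ y = (10752 − 10302) / 13 ≈ 34.62.

(884.9, 34.6)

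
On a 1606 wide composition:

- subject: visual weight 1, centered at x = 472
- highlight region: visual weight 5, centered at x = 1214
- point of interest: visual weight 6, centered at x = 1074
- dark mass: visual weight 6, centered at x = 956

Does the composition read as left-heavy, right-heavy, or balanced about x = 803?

Total weight = 1 + 5 + 6 + 6 = 18.
x: (1·472 + 5·1214 + 6·1074 + 6·956) / 18 = 18722 / 18 ≈ 1040.11
Since 1040.1 is right of 803, the composition reads right-heavy.

right-heavy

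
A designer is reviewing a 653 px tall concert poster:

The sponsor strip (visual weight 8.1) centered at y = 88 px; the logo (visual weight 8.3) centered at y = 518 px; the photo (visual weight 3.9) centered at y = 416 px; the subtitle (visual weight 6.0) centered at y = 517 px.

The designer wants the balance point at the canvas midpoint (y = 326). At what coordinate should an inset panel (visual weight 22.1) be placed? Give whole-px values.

y ≈ 273

After adding the inset panel, total weight = 8.1 + 8.3 + 3.9 + 6.0 + 22.1 = 48.4.
y: need Σw·y = 48.4·326 = 15778.4. Existing = 8.1·88 + 8.3·518 + 3.9·416 + 6.0·517 = 9736.6. Remainder 6041.8 / 22.1 ≈ 273.38.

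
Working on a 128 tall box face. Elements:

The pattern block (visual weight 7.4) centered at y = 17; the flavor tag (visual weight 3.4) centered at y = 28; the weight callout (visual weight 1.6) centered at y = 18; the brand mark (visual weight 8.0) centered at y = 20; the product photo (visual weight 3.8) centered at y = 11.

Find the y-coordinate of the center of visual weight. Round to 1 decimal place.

Total weight = 7.4 + 3.4 + 1.6 + 8.0 + 3.8 = 24.2.
Σw·y = 7.4·17 + 3.4·28 + 1.6·18 + 8.0·20 + 3.8·11 = 451.6, so ȳ = 451.6/24.2 ≈ 18.66.

y ≈ 18.7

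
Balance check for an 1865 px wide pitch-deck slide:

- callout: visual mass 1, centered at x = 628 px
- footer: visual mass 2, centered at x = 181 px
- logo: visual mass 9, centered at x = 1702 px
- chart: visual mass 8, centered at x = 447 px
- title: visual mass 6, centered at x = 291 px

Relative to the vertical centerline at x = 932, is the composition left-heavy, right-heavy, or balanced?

Total weight = 1 + 2 + 9 + 8 + 6 = 26.
Σw·x = 1·628 + 2·181 + 9·1702 + 8·447 + 6·291 = 21630, so x̄ = 21630/26 ≈ 831.92.
831.9 lies left of the midline 932, so the layout is left-heavy.

left-heavy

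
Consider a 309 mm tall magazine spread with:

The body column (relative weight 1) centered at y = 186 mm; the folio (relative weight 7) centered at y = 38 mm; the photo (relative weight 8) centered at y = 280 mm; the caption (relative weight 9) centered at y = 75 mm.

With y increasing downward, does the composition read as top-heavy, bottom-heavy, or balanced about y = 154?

top-heavy

Σw = 1 + 7 + 8 + 9 = 25.
Σw·y = 1·186 + 7·38 + 8·280 + 9·75 = 3367, so ȳ = 3367/25 ≈ 134.68.
134.7 vs midline 154 → top-heavy.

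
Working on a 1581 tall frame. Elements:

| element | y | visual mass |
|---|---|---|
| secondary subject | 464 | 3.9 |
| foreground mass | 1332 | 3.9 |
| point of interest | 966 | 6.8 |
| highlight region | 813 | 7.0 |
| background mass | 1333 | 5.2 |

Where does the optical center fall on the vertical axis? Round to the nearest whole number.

Σw = 3.9 + 3.9 + 6.8 + 7.0 + 5.2 = 26.8.
y: (3.9·464 + 3.9·1332 + 6.8·966 + 7.0·813 + 5.2·1333) / 26.8 = 26195.8 / 26.8 ≈ 977.46

y ≈ 977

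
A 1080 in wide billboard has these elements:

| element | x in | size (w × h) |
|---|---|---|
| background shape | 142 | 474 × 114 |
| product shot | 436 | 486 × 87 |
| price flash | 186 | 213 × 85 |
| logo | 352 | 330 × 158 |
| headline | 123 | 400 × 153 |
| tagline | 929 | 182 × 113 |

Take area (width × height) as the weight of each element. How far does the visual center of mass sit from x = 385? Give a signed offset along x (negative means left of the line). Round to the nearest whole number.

Taking area as weight: background shape 474·114 = 54036, product shot 486·87 = 42282, price flash 213·85 = 18105, logo 330·158 = 52140, headline 400·153 = 61200, tagline 182·113 = 20566. Sum 248329.
x: (54036·142 + 42282·436 + 18105·186 + 52140·352 + 61200·123 + 20566·929) / 248329 = 74462288 / 248329 ≈ 299.85
Against x = 385, that's 299.85 − 385 = -85.15.

≈ -85 in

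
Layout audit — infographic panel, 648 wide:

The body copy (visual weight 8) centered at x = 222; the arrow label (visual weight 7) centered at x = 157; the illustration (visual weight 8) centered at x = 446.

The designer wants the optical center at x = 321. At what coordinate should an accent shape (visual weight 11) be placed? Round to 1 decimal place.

x ≈ 406.5

After adding the accent shape, total weight = 8 + 7 + 8 + 11 = 34.
x: target moment 34×321 = 10914; current 8·222 + 7·157 + 8·446 = 6443; the accent shape supplies 4471, so x = 4471/11 ≈ 406.45.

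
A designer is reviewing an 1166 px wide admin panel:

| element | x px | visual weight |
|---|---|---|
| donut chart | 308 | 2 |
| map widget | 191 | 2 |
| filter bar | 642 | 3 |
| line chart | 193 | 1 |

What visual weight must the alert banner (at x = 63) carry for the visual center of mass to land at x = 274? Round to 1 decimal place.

Fixed elements: Σw = 2 + 2 + 3 + 1 = 8, Σw·x = 2·308 + 2·191 + 3·642 + 1·193 = 3117.
For the centroid to hit 274: (3117 + w·63) / (8 + w) = 274.
Solving: w = (274·8 − 3117) / (63 − 274) = -925 / -211 ≈ 4.38.

w ≈ 4.4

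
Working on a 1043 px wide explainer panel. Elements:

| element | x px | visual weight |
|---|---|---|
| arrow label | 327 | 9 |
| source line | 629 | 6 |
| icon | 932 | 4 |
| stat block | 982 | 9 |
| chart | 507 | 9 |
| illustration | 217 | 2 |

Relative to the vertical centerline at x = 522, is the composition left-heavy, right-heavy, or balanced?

right-heavy

Total weight = 9 + 6 + 4 + 9 + 9 + 2 = 39.
Σw·x = 24280; x̄ = 24280/39 ≈ 622.56.
Since 622.6 is right of 522, the composition reads right-heavy.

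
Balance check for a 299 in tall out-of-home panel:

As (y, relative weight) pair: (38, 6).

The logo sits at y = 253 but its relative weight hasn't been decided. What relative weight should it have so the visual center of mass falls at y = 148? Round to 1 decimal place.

w ≈ 6.3

Known: weight 6 with moment 6·38 = 228.
For the centroid to hit 148: (228 + w·253) / (6 + w) = 148.
Rearranging, w·(253 − 148) = 148·6 − 228 = 660, so w ≈ 660/105 = 6.29.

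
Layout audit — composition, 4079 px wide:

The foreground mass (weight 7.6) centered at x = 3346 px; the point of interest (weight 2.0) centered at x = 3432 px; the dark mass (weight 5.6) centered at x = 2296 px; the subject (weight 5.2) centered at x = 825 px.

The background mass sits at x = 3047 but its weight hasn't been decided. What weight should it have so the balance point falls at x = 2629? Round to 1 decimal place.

w ≈ 10.0

Known weights sum to 7.6 + 2.0 + 5.6 + 5.2 = 20.4; their moment is 7.6·3346 + 2.0·3432 + 5.6·2296 + 5.2·825 = 49441.2.
Balance at x = 2629 requires (49441.2 + w·3047) / (20.4 + w) = 2629.
So w = (2629·20.4 − 49441.2)/(3047 − 2629) = 4190.4/418 ≈ 10.02.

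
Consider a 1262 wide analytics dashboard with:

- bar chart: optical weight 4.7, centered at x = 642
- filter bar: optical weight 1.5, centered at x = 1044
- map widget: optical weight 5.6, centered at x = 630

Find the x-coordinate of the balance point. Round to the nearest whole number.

x ≈ 687

Total weight = 4.7 + 1.5 + 5.6 = 11.8.
x-moment: 4.7·642 + 1.5·1044 + 5.6·630 = 8111.4; centroid 8111.4/11.8 ≈ 687.41.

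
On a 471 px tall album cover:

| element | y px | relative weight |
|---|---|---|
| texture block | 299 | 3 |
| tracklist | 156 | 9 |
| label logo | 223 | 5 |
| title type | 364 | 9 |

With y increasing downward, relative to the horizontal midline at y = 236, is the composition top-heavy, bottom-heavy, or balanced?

bottom-heavy

Σw = 3 + 9 + 5 + 9 = 26.
Σw·y = 3·299 + 9·156 + 5·223 + 9·364 = 6692, so ȳ = 6692/26 ≈ 257.38.
257.4 lies below (larger y than) the midline 236, so the layout is bottom-heavy.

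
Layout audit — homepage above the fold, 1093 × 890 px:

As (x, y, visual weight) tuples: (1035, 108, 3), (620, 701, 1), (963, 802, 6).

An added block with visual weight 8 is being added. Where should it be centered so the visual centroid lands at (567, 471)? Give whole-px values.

(88, 330)

New total weight: (3 + 1 + 6) + 8 = 18.
x: target moment 18×567 = 10206; current 3·1035 + 1·620 + 6·963 = 9503; the added block supplies 703, so x = 703/8 ≈ 87.88.
y: target moment 18×471 = 8478; current 3·108 + 1·701 + 6·802 = 5837; the added block supplies 2641, so y = 2641/8 ≈ 330.12.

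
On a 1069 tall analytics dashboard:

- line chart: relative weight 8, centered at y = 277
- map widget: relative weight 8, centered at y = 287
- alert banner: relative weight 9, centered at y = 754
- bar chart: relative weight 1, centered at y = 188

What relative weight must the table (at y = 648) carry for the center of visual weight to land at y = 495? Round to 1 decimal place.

Existing Σw = 26 (8 + 8 + 9 + 1); existing moment 8·277 + 8·287 + 9·754 + 1·188 = 11486.
Balance at y = 495 requires (11486 + w·648) / (26 + w) = 495.
So w = (495·26 − 11486)/(648 − 495) = 1384/153 ≈ 9.05.

w ≈ 9.0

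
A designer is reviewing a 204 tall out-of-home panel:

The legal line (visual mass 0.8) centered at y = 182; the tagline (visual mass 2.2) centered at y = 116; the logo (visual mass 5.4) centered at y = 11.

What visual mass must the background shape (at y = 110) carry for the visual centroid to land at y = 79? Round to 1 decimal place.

w ≈ 6.6

Existing Σw = 8.4 (0.8 + 2.2 + 5.4); existing moment 0.8·182 + 2.2·116 + 5.4·11 = 460.2.
Balance at y = 79 requires (460.2 + w·110) / (8.4 + w) = 79.
So w = (79·8.4 − 460.2)/(110 − 79) = 203.4/31 ≈ 6.56.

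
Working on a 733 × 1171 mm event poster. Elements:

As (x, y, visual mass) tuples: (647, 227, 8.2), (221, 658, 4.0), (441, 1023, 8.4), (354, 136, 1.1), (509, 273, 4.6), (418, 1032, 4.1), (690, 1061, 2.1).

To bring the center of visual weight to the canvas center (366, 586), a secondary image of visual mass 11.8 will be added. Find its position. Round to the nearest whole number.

New total weight: (8.2 + 4.0 + 8.4 + 1.1 + 4.6 + 4.1 + 2.1) + 11.8 = 44.3.
Along x: (15787.4 + 11.8·x) / 44.3 = 366 (existing moment 8.2·647 + 4.0·221 + 8.4·441 + 1.1·354 + 4.6·509 + 4.1·418 + 2.1·690 = 15787.4) ⇒ x = (16213.8 − 15787.4) / 11.8 ≈ 36.14.
Along y: (20951.3 + 11.8·y) / 44.3 = 586 (existing moment 8.2·227 + 4.0·658 + 8.4·1023 + 1.1·136 + 4.6·273 + 4.1·1032 + 2.1·1061 = 20951.3) ⇒ y = (25959.8 − 20951.3) / 11.8 ≈ 424.45.

(36, 424)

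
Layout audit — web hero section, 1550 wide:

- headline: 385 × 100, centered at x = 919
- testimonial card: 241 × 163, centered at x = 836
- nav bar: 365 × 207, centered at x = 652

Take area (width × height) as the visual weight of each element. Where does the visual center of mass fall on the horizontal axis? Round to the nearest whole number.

Areas → weights: headline 385·100 = 38500, testimonial card 241·163 = 39283, nav bar 365·207 = 75555; Σw = 153338.
Σw·x = 38500·919 + 39283·836 + 75555·652 = 117483948, so x̄ = 117483948/153338 ≈ 766.18.

x ≈ 766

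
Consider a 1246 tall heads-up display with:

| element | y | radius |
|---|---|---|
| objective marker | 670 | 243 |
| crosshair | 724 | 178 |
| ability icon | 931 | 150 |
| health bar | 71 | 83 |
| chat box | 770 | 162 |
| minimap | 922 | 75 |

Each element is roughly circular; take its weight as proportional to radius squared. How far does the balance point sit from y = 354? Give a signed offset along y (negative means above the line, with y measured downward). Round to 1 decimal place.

r² weights: objective marker 243² = 59049, crosshair 178² = 31684, ability icon 150² = 22500, health bar 83² = 6889, chat box 162² = 26244, minimap 75² = 5625. Total = 151991.
Σw·y = 59049·670 + 31684·724 + 22500·931 + 6889·71 + 26244·770 + 5625·922 = 109332795, so ȳ = 109332795/151991 ≈ 719.34.
Difference: 719.34 − 354 ≈ 365.34.

≈ 365.3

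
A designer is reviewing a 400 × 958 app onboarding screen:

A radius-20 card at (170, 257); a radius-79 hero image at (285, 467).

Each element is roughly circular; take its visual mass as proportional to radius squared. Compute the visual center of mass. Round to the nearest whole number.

r² weights: card 20² = 400, hero image 79² = 6241. Total = 6641.
x: (400·170 + 6241·285) / 6641 = 1846685 / 6641 ≈ 278.07
y: (400·257 + 6241·467) / 6641 = 3017347 / 6641 ≈ 454.35

(278, 454)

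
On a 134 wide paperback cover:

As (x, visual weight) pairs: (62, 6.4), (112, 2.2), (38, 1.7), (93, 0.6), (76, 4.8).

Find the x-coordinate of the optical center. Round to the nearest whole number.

Weights sum to 6.4 + 2.2 + 1.7 + 0.6 + 4.8 = 15.7.
x: (6.4·62 + 2.2·112 + 1.7·38 + 0.6·93 + 4.8·76) / 15.7 = 1128.4 / 15.7 ≈ 71.87

x ≈ 72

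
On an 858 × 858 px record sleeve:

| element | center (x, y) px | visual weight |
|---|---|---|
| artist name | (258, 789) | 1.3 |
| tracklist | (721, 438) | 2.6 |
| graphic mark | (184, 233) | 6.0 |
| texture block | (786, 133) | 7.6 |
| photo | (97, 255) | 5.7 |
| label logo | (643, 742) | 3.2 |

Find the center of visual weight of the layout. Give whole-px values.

Weights sum to 1.3 + 2.6 + 6.0 + 7.6 + 5.7 + 3.2 = 26.4.
x-moment: 1.3·258 + 2.6·721 + 6.0·184 + 7.6·786 + 5.7·97 + 3.2·643 = 11898.1; centroid 11898.1/26.4 ≈ 450.69.
y-moment: 1.3·789 + 2.6·438 + 6.0·233 + 7.6·133 + 5.7·255 + 3.2·742 = 8401.2; centroid 8401.2/26.4 ≈ 318.23.

(451, 318)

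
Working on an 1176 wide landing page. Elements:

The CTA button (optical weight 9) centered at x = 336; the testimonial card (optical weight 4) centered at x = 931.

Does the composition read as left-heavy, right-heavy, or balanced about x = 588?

Total weight = 9 + 4 = 13.
x-moment: 9·336 + 4·931 = 6748; centroid 6748/13 ≈ 519.08.
519.1 lies left of the midline 588, so the layout is left-heavy.

left-heavy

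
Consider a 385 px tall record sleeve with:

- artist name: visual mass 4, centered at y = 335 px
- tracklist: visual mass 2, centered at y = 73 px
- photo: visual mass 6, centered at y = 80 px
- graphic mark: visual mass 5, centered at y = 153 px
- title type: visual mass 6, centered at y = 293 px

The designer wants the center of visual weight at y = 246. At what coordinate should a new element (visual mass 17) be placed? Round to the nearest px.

With the new element, Σw becomes 4 + 2 + 6 + 5 + 6 + 17 = 40.
y: target moment 40×246 = 9840; current 4·335 + 2·73 + 6·80 + 5·153 + 6·293 = 4489; the new element supplies 5351, so y = 5351/17 ≈ 314.76.

y ≈ 315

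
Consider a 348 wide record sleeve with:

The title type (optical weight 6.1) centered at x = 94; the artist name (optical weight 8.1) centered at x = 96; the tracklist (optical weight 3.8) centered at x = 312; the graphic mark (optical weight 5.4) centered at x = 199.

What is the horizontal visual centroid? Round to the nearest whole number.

x ≈ 154

Σw = 6.1 + 8.1 + 3.8 + 5.4 = 23.4.
x: (6.1·94 + 8.1·96 + 3.8·312 + 5.4·199) / 23.4 = 3611.2 / 23.4 ≈ 154.32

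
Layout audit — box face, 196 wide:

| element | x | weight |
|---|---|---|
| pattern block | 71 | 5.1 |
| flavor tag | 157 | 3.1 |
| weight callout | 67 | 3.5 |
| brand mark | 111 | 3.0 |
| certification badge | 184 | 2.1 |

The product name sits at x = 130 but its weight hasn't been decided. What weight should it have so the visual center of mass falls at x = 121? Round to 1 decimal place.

w ≈ 25.6

Existing Σw = 16.8 (5.1 + 3.1 + 3.5 + 3.0 + 2.1); existing moment 5.1·71 + 3.1·157 + 3.5·67 + 3.0·111 + 2.1·184 = 1802.7.
Balance at x = 121 requires (1802.7 + w·130) / (16.8 + w) = 121.
So w = (121·16.8 − 1802.7)/(130 − 121) = 230.1/9 ≈ 25.57.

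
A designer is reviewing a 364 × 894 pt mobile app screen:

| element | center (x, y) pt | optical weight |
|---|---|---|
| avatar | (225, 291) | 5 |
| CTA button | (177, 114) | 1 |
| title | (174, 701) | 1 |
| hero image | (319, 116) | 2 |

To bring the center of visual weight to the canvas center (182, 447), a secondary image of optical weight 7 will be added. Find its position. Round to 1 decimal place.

(114.0, 664.3)

With the secondary image, Σw becomes 5 + 1 + 1 + 2 + 7 = 16.
Along x: (2114 + 7·x) / 16 = 182 (existing moment 5·225 + 1·177 + 1·174 + 2·319 = 2114) ⇒ x = (2912 − 2114) / 7 ≈ 114.00.
Along y: (2502 + 7·y) / 16 = 447 (existing moment 5·291 + 1·114 + 1·701 + 2·116 = 2502) ⇒ y = (7152 − 2502) / 7 ≈ 664.29.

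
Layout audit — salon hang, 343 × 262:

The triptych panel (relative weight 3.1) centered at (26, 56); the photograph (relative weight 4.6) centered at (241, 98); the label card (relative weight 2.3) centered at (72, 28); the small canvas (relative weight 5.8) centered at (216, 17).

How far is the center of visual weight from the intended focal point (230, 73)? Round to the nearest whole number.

Weights sum to 3.1 + 4.6 + 2.3 + 5.8 = 15.8.
Σw·x = 3.1·26 + 4.6·241 + 2.3·72 + 5.8·216 = 2607.6, so x̄ = 2607.6/15.8 ≈ 165.04.
Σw·y = 3.1·56 + 4.6·98 + 2.3·28 + 5.8·17 = 787.4, so ȳ = 787.4/15.8 ≈ 49.84.
Offset from (230, 73): Δx ≈ -64.96, Δy ≈ -23.16; distance = √(Δx² + Δy²) ≈ 68.97.

≈ 69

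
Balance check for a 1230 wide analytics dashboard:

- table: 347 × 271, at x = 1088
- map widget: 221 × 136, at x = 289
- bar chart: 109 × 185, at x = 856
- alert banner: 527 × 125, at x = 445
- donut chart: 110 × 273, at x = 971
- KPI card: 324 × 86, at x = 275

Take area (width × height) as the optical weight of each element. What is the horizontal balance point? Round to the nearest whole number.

Taking area as weight: table 347·271 = 94037, map widget 221·136 = 30056, bar chart 109·185 = 20165, alert banner 527·125 = 65875, donut chart 110·273 = 30030, KPI card 324·86 = 27864. Sum 268027.
x: moment 194395785 / weight 268027 ≈ 725.28

x ≈ 725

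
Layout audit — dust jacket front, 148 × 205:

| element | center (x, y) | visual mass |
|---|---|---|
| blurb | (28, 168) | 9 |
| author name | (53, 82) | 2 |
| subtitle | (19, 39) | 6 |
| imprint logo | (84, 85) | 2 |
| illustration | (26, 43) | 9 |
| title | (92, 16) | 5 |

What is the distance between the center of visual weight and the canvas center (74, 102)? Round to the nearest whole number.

≈ 42

Total weight = 9 + 2 + 6 + 2 + 9 + 5 = 33.
x: moment 1334 / weight 33 ≈ 40.42
Σw·y = 2547; ȳ = 2547/33 ≈ 77.18.
From (74, 102): dx = -33.58, dy = -24.82, so the distance is √(dx²+dy²) ≈ 41.75.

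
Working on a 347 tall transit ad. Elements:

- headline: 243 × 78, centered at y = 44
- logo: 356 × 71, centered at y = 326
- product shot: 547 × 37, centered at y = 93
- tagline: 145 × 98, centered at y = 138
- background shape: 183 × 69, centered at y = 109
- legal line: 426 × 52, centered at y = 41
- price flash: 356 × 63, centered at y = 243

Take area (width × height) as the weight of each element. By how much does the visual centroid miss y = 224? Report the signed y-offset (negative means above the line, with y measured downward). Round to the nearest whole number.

≈ -72

Areas: headline 243·78 = 18954, logo 356·71 = 25276, product shot 547·37 = 20239, tagline 145·98 = 14210, background shape 183·69 = 12627, legal line 426·52 = 22152, price flash 356·63 = 22428. Total weight = 135886.
y: moment 20651738 / weight 135886 ≈ 151.98
Offset from y = 224: 151.98 − 224 ≈ -72.02.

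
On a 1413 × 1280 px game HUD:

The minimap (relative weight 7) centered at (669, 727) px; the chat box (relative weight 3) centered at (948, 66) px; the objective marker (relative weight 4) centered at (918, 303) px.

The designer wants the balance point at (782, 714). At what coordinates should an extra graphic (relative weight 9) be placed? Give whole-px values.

(754, 1103)

New total weight: (7 + 3 + 4) + 9 = 23.
Along x: (11199 + 9·x) / 23 = 782 (existing moment 7·669 + 3·948 + 4·918 = 11199) ⇒ x = (17986 − 11199) / 9 ≈ 754.11.
Along y: (6499 + 9·y) / 23 = 714 (existing moment 7·727 + 3·66 + 4·303 = 6499) ⇒ y = (16422 − 6499) / 9 ≈ 1102.56.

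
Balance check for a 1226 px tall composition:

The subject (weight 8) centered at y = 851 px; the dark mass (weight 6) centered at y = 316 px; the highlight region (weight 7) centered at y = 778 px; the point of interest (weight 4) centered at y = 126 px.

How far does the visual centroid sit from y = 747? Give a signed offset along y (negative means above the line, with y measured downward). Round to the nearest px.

≈ -161 px

Weights sum to 8 + 6 + 7 + 4 = 25.
Σw·y = 8·851 + 6·316 + 7·778 + 4·126 = 14654, so ȳ = 14654/25 ≈ 586.16.
Offset from y = 747: 586.16 − 747 ≈ -160.84.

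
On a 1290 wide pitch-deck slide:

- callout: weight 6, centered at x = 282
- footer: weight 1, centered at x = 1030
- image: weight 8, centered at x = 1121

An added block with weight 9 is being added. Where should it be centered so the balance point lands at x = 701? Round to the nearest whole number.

After adding the added block, total weight = 6 + 1 + 8 + 9 = 24.
Along x: (11690 + 9·x) / 24 = 701 (existing moment 6·282 + 1·1030 + 8·1121 = 11690) ⇒ x = (16824 − 11690) / 9 ≈ 570.44.

x ≈ 570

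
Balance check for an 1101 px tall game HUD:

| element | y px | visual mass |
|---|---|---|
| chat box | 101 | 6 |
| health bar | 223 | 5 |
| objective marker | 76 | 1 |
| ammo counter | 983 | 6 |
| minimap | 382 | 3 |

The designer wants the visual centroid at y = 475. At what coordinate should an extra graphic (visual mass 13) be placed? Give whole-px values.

With the extra graphic, Σw becomes 6 + 5 + 1 + 6 + 3 + 13 = 34.
y: target moment 34×475 = 16150; current 6·101 + 5·223 + 1·76 + 6·983 + 3·382 = 8841; the extra graphic supplies 7309, so y = 7309/13 ≈ 562.23.

y ≈ 562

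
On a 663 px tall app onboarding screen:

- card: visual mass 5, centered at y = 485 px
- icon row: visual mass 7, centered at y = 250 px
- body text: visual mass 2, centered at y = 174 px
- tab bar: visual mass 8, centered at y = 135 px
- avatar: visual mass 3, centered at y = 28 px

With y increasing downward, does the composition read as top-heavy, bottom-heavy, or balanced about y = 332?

Σw = 5 + 7 + 2 + 8 + 3 = 25.
Σw·y = 5·485 + 7·250 + 2·174 + 8·135 + 3·28 = 5687, so ȳ = 5687/25 ≈ 227.48.
Since 227.5 is above (smaller y than) 332, the composition reads top-heavy.

top-heavy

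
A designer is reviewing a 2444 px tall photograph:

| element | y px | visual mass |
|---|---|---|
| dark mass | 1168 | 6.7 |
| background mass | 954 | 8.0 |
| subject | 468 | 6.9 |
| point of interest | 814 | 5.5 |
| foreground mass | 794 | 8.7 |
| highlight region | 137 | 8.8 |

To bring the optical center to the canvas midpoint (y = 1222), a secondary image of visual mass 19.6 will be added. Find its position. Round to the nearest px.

y ≈ 2407

New total weight: (6.7 + 8.0 + 6.9 + 5.5 + 8.7 + 8.8) + 19.6 = 64.2.
y: need Σw·y = 64.2·1222 = 78452.4. Existing = 6.7·1168 + 8.0·954 + 6.9·468 + 5.5·814 + 8.7·794 + 8.8·137 = 31277.2. Remainder 47175.2 / 19.6 ≈ 2406.90.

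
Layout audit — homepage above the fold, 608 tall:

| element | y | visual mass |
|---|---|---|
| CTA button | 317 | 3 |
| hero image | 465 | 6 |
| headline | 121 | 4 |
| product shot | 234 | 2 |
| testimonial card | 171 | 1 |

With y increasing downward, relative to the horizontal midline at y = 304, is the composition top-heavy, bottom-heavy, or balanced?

Weights sum to 3 + 6 + 4 + 2 + 1 = 16.
Σw·y = 3·317 + 6·465 + 4·121 + 2·234 + 1·171 = 4864, so ȳ = 4864/16 ≈ 304.00.
The centroid 304.00 matches the midline at 304, so the layout is balanced.

balanced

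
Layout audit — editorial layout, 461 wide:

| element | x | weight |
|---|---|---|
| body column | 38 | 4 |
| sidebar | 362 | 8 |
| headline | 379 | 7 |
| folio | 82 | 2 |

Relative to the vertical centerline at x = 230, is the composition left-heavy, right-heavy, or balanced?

right-heavy

Weights sum to 4 + 8 + 7 + 2 = 21.
x-moment: 4·38 + 8·362 + 7·379 + 2·82 = 5865; centroid 5865/21 ≈ 279.29.
Since 279.3 is right of 230, the composition reads right-heavy.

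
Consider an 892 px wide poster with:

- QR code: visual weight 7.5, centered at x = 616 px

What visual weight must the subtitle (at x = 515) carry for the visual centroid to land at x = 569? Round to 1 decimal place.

w ≈ 6.5

The single fixed element contributes weight 7.5, moment 7.5·616 = 4620.0.
Set Σw·x/Σw = 569: (4620.0 + 515w) = 569·(7.5 + w).
Solving: w = (569·7.5 − 4620.0) / (515 − 569) = -352.5 / -54 ≈ 6.53.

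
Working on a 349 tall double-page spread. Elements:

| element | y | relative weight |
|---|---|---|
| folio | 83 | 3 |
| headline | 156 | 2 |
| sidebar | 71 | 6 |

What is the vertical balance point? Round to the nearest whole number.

y ≈ 90

Σw = 3 + 2 + 6 = 11.
y-moment: 3·83 + 2·156 + 6·71 = 987; centroid 987/11 ≈ 89.73.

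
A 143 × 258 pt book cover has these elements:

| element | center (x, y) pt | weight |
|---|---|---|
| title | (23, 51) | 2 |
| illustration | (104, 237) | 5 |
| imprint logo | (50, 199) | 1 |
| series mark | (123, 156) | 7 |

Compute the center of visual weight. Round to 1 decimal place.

(98.5, 171.9)

Total weight = 2 + 5 + 1 + 7 = 15.
Σw·x = 2·23 + 5·104 + 1·50 + 7·123 = 1477, so x̄ = 1477/15 ≈ 98.47.
Σw·y = 2·51 + 5·237 + 1·199 + 7·156 = 2578, so ȳ = 2578/15 ≈ 171.87.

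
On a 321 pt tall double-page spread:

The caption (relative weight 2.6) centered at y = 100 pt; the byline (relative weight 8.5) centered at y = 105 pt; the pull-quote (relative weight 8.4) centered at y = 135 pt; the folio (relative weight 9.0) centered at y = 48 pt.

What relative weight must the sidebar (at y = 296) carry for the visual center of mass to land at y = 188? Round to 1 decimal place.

Fixed elements: Σw = 2.6 + 8.5 + 8.4 + 9.0 = 28.5, Σw·y = 2.6·100 + 8.5·105 + 8.4·135 + 9.0·48 = 2718.5.
For the centroid to hit 188: (2718.5 + w·296) / (28.5 + w) = 188.
So w = (188·28.5 − 2718.5)/(296 − 188) = 2639.5/108 ≈ 24.44.

w ≈ 24.4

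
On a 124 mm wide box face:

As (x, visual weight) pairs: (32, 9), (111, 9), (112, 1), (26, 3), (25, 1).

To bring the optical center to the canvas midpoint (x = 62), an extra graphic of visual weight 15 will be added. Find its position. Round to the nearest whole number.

x ≈ 57

After adding the extra graphic, total weight = 9 + 9 + 1 + 3 + 1 + 15 = 38.
x: target moment 38×62 = 2356; current 9·32 + 9·111 + 1·112 + 3·26 + 1·25 = 1502; the extra graphic supplies 854, so x = 854/15 ≈ 56.93.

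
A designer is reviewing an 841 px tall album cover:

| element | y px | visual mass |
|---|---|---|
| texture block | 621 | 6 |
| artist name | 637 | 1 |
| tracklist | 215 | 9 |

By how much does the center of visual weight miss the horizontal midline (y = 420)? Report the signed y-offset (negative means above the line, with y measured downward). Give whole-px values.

≈ -26 px

Σw = 6 + 1 + 9 = 16.
Σw·y = 6·621 + 1·637 + 9·215 = 6298, so ȳ = 6298/16 ≈ 393.62.
Offset from y = 420: 393.62 − 420 ≈ -26.38.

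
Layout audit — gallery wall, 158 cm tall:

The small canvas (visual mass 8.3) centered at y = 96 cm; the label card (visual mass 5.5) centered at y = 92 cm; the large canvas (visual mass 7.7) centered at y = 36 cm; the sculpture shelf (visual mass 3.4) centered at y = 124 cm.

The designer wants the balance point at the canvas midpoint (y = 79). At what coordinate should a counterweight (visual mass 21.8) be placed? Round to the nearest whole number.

y ≈ 77

New total weight: (8.3 + 5.5 + 7.7 + 3.4) + 21.8 = 46.7.
y: need Σw·y = 46.7·79 = 3689.3. Existing = 8.3·96 + 5.5·92 + 7.7·36 + 3.4·124 = 2001.6. Remainder 1687.7 / 21.8 ≈ 77.42.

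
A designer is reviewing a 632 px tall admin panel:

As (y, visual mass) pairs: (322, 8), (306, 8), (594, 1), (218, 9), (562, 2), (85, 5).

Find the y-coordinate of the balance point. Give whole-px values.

y ≈ 277

Σw = 8 + 8 + 1 + 9 + 2 + 5 = 33.
Σw·y = 9129; ȳ = 9129/33 ≈ 276.64.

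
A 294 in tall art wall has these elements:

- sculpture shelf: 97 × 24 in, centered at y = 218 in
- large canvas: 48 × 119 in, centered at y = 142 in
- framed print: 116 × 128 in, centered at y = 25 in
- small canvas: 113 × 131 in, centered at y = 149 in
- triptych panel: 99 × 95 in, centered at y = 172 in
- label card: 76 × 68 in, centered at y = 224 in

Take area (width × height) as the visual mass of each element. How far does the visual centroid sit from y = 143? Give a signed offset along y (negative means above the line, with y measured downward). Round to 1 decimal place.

≈ -15.4 in

Taking area as weight: sculpture shelf 97·24 = 2328, large canvas 48·119 = 5712, framed print 116·128 = 14848, small canvas 113·131 = 14803, triptych panel 99·95 = 9405, label card 76·68 = 5168. Sum 52264.
Σw·y = 2328·218 + 5712·142 + 14848·25 + 14803·149 + 9405·172 + 5168·224 = 6670747, so ȳ = 6670747/52264 ≈ 127.64.
Difference: 127.64 − 143 ≈ -15.36.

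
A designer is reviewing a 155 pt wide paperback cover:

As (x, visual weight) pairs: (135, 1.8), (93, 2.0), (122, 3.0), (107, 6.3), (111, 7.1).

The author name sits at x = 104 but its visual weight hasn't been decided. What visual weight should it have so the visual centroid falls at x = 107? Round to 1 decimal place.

w ≈ 31.9

Existing Σw = 20.2 (1.8 + 2.0 + 3.0 + 6.3 + 7.1); existing moment 1.8·135 + 2.0·93 + 3.0·122 + 6.3·107 + 7.1·111 = 2257.2.
Set Σw·x/Σw = 107: (2257.2 + 104w) = 107·(20.2 + w).
Solving: w = (107·20.2 − 2257.2) / (104 − 107) = -95.8 / -3 ≈ 31.93.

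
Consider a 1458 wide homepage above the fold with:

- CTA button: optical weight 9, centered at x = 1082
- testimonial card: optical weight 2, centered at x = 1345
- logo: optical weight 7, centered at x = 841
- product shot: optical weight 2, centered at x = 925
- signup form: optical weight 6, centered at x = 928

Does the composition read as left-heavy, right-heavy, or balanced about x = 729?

Total weight = 9 + 2 + 7 + 2 + 6 = 26.
x: (9·1082 + 2·1345 + 7·841 + 2·925 + 6·928) / 26 = 25733 / 26 ≈ 989.73
Since 989.7 is right of 729, the composition reads right-heavy.

right-heavy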